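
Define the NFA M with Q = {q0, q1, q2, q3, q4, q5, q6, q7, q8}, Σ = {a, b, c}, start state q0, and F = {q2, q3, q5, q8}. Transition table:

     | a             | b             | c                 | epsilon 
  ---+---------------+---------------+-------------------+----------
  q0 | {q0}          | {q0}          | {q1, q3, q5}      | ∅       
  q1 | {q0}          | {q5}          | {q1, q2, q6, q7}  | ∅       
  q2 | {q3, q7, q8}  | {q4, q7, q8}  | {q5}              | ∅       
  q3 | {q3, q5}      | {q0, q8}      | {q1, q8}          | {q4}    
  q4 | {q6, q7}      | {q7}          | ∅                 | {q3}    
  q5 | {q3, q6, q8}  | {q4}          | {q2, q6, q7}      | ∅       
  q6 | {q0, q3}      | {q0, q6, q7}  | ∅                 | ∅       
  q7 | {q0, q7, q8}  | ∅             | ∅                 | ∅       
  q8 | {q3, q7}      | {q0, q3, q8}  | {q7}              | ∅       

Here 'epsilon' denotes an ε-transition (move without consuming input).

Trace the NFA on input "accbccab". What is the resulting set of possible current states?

Start in {q0}.
Read 'a': q0→{q0}; now {q0}.
Read 'c': q0→{q1, q3, q5}; union {q1, q3, q5}; ε-closure = {q1, q3, q4, q5}.
Read 'c': q1→{q1, q2, q6, q7}, q3→{q1, q8}, q4→∅, q5→{q2, q6, q7}; now {q1, q2, q6, q7, q8}.
Read 'b': q1→{q5}, q2→{q4, q7, q8}, q6→{q0, q6, q7}, q7→∅, q8→{q0, q3, q8}; now {q0, q3, q4, q5, q6, q7, q8}.
Read 'c': q0→{q1, q3, q5}, q3→{q1, q8}, q4→∅, q5→{q2, q6, q7}, q6→∅, q7→∅, q8→{q7}; union {q1, q2, q3, q5, q6, q7, q8}; ε-closure = {q1, q2, q3, q4, q5, q6, q7, q8}.
Read 'c': q1→{q1, q2, q6, q7}, q2→{q5}, q3→{q1, q8}, q4→∅, q5→{q2, q6, q7}, q6→∅, q7→∅, q8→{q7}; now {q1, q2, q5, q6, q7, q8}.
Read 'a': q1→{q0}, q2→{q3, q7, q8}, q5→{q3, q6, q8}, q6→{q0, q3}, q7→{q0, q7, q8}, q8→{q3, q7}; union {q0, q3, q6, q7, q8}; ε-closure = {q0, q3, q4, q6, q7, q8}.
Read 'b': q0→{q0}, q3→{q0, q8}, q4→{q7}, q6→{q0, q6, q7}, q7→∅, q8→{q0, q3, q8}; union {q0, q3, q6, q7, q8}; ε-closure = {q0, q3, q4, q6, q7, q8}.

{q0, q3, q4, q6, q7, q8}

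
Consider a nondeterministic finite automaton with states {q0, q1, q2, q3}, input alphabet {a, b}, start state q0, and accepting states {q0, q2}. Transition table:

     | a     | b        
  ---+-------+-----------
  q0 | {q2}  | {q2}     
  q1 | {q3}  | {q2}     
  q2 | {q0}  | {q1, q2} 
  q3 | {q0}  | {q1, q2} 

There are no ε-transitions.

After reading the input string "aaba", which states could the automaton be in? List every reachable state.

{q0}

Start in {q0}.
Read 'a': q0→{q2}; now {q2}.
Read 'a': q2→{q0}; now {q0}.
Read 'b': q0→{q2}; now {q2}.
Read 'a': q2→{q0}; now {q0}.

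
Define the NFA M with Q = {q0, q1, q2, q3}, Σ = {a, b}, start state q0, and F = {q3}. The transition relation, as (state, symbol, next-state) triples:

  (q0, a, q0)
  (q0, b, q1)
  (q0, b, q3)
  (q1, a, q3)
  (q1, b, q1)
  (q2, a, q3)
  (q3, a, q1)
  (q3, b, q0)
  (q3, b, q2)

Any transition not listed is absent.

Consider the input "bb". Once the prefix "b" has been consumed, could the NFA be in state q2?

Start in {q0}.
Read 'b': {q0} → {q1, q3}.
State q2 is not in {q1, q3}.

No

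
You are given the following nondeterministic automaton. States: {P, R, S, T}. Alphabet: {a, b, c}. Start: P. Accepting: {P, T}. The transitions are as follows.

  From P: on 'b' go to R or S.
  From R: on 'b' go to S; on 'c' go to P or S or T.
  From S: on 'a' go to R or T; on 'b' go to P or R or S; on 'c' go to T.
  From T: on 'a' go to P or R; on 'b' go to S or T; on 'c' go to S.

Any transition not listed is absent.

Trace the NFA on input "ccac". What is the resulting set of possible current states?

Start in {P}.
Read 'c': P→∅; now ∅.
The set is empty and remains empty for the remaining 3 symbols.

∅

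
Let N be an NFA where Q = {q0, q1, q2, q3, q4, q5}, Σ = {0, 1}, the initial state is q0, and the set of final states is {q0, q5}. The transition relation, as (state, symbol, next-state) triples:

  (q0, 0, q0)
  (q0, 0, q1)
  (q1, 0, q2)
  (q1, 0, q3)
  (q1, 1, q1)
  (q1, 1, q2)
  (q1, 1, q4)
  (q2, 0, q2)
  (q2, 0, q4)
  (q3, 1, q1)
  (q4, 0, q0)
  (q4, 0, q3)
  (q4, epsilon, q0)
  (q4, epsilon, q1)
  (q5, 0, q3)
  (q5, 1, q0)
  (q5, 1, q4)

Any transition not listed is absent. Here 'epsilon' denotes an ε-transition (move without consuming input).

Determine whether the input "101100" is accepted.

No

Start in {q0}.
Read '1': {q0} → ∅.
The set is empty and remains empty for the remaining 5 symbols.
The final set ∅ contains no accepting state.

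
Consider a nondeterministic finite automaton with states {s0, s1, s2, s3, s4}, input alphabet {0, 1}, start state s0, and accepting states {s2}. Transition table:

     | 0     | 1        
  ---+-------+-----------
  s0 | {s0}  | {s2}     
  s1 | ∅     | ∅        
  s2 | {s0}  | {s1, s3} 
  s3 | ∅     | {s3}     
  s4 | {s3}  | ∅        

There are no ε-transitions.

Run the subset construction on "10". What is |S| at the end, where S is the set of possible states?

1

Start in {s0}.
Read '1': {s0} → {s2}.
Read '0': {s2} → {s0}.
That set has 1 state.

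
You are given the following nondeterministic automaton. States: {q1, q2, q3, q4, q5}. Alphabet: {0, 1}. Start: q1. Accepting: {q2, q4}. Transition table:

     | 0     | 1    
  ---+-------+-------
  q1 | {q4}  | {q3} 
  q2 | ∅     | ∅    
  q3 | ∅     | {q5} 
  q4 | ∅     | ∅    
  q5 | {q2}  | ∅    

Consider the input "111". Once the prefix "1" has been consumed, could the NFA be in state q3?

Start in {q1}.
Read '1': q1→{q3}; now {q3}.
State q3 is in {q3}.

Yes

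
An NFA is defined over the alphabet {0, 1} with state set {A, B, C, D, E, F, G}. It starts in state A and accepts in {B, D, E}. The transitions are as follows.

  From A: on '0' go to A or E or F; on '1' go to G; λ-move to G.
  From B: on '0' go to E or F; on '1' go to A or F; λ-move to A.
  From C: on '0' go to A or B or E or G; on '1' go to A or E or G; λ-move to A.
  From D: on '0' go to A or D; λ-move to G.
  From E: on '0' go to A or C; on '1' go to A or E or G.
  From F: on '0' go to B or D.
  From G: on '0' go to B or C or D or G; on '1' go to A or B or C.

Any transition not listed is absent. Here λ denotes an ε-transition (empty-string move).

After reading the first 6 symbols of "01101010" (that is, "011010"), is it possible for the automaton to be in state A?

Start: ε-closure({A}) = {A, G}.
Read '0': A→{A, E, F}, G→{B, C, D, G}; now {A, B, C, D, E, F, G}.
Read '1': A→{G}, B→{A, F}, C→{A, E, G}, D→∅, E→{A, E, G}, F→∅, G→{A, B, C}; now {A, B, C, E, F, G}.
Read '1': A→{G}, B→{A, F}, C→{A, E, G}, E→{A, E, G}, F→∅, G→{A, B, C}; now {A, B, C, E, F, G}.
Read '0': A→{A, E, F}, B→{E, F}, C→{A, B, E, G}, E→{A, C}, F→{B, D}, G→{B, C, D, G}; now {A, B, C, D, E, F, G}.
Read '1': A→{G}, B→{A, F}, C→{A, E, G}, D→∅, E→{A, E, G}, F→∅, G→{A, B, C}; now {A, B, C, E, F, G}.
Read '0': A→{A, E, F}, B→{E, F}, C→{A, B, E, G}, E→{A, C}, F→{B, D}, G→{B, C, D, G}; now {A, B, C, D, E, F, G}.
State A is in {A, B, C, D, E, F, G}.

Yes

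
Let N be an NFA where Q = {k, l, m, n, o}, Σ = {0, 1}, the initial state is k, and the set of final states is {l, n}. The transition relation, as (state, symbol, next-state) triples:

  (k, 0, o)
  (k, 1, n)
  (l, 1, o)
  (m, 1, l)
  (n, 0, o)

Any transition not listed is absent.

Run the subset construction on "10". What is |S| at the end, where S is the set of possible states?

Start in {k}.
Read '1': k→{n}; now {n}.
Read '0': n→{o}; now {o}.
That set has 1 state.

1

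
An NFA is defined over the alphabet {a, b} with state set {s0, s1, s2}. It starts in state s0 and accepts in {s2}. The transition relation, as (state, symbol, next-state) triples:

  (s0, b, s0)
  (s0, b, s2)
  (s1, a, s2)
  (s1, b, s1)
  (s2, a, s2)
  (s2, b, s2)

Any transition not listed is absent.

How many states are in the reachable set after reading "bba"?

Start in {s0}.
Read 'b': {s0} → {s0, s2}.
Read 'b': {s0, s2} → {s0, s2}.
Read 'a': {s0, s2} → {s2}.
That set has 1 state.

1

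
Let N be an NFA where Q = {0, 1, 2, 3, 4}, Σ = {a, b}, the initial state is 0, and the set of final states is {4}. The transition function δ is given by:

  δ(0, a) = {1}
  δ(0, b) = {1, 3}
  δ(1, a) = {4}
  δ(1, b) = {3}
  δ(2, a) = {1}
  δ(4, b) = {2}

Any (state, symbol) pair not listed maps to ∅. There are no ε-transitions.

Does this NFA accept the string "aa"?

Start in {0}.
Read 'a': {0} → {1}.
Read 'a': {1} → {4}.
The final set {4} contains the accepting state 4.

Yes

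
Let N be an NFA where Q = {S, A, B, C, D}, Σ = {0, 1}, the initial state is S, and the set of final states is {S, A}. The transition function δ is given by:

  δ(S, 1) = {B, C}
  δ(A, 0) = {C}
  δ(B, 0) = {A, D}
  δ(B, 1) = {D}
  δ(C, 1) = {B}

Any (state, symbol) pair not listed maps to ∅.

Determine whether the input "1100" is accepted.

No

Start in {S}.
Read '1': S→{B, C}; now {B, C}.
Read '1': B→{D}, C→{B}; now {B, D}.
Read '0': B→{A, D}, D→∅; now {A, D}.
Read '0': A→{C}, D→∅; now {C}.
The final set {C} contains no accepting state.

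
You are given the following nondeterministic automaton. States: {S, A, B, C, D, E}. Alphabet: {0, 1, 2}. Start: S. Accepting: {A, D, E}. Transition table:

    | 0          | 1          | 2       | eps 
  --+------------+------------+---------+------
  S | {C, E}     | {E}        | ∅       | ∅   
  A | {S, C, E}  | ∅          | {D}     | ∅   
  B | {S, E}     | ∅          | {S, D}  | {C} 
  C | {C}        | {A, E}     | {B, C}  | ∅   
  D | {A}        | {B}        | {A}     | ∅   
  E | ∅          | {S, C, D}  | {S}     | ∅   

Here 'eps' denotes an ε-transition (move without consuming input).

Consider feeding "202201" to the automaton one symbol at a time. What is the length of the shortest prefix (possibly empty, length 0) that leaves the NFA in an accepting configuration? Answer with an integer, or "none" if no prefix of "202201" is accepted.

none

Start in {S}.
Read '2': S→∅; now ∅.
The set is empty and remains empty for the remaining 5 symbols.
No reachable set along the way intersects F.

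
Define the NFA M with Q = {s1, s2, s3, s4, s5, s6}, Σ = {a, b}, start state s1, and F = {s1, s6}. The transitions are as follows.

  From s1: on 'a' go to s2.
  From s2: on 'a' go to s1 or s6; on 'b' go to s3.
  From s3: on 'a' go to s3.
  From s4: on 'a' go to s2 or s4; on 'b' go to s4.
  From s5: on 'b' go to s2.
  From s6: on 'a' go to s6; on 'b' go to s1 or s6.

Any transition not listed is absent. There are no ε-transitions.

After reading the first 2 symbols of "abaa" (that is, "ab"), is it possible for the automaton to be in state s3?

Start in {s1}.
Read 'a': s1→{s2}; now {s2}.
Read 'b': s2→{s3}; now {s3}.
State s3 is in {s3}.

Yes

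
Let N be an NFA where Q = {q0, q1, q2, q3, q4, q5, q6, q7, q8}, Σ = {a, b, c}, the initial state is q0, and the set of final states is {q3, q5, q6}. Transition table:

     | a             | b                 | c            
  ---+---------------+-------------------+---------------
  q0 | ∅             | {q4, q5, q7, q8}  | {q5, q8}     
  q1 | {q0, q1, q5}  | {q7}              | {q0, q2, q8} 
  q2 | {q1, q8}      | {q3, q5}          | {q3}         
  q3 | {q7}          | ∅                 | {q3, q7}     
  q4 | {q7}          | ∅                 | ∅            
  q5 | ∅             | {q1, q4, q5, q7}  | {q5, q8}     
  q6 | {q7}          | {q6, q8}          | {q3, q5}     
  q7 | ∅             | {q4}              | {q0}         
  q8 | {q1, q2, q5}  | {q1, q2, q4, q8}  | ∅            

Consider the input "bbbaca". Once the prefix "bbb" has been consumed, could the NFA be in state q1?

Yes

Start in {q0}.
Read 'b': {q0} → {q4, q5, q7, q8}.
Read 'b': {q4, q5, q7, q8} → {q1, q2, q4, q5, q7, q8}.
Read 'b': {q1, q2, q4, q5, q7, q8} → {q1, q2, q3, q4, q5, q7, q8}.
State q1 is in {q1, q2, q3, q4, q5, q7, q8}.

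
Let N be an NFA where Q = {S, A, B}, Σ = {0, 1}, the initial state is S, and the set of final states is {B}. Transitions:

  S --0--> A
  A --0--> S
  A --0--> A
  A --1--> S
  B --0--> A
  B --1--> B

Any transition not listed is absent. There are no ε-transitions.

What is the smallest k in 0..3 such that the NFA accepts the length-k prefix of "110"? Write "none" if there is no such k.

none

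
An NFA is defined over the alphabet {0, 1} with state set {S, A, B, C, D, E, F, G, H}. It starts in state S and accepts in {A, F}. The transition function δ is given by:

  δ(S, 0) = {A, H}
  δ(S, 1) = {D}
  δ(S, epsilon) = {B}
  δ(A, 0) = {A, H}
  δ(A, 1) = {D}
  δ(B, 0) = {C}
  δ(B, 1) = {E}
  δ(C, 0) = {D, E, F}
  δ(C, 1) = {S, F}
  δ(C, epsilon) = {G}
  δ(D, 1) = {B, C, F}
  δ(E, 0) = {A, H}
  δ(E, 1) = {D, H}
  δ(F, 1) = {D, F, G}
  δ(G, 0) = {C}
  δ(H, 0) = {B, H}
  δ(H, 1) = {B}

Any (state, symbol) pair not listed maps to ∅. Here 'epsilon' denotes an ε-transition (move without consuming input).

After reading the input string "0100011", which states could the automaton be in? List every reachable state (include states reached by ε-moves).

{S, B, C, D, E, F, G, H}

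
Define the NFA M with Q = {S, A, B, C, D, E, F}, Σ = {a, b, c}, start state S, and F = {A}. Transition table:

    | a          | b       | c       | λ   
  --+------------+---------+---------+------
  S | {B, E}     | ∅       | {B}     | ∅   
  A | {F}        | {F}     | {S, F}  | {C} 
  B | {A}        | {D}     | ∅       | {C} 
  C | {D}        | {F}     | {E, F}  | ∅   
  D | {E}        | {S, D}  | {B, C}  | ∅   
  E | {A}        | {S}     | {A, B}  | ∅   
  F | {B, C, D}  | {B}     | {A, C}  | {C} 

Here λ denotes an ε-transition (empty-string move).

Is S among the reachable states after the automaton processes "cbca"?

Start in {S}.
Read 'c': {S} → {B, C}.
Read 'b': {B, C} → {C, D, F}.
Read 'c': {C, D, F} → {A, B, C, E, F}.
Read 'a': {A, B, C, E, F} → {A, B, C, D, F}.
State S is not in {A, B, C, D, F}.

No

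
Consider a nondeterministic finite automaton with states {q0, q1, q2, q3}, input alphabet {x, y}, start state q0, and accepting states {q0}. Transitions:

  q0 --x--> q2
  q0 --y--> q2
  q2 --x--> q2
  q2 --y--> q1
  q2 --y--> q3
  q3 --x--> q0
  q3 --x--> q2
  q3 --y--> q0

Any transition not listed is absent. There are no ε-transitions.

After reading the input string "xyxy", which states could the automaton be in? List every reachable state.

Start in {q0}.
Read 'x': q0→{q2}; now {q2}.
Read 'y': q2→{q1, q3}; now {q1, q3}.
Read 'x': q1→∅, q3→{q0, q2}; now {q0, q2}.
Read 'y': q0→{q2}, q2→{q1, q3}; now {q1, q2, q3}.

{q1, q2, q3}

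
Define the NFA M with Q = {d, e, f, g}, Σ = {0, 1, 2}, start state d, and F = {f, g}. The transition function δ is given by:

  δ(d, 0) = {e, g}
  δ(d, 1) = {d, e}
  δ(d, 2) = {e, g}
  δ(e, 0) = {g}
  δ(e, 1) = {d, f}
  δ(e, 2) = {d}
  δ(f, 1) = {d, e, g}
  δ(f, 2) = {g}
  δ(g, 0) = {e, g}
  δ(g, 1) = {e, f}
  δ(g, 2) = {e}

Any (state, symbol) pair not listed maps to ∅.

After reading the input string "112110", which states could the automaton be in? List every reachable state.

Start in {d}.
Read '1': d→{d, e}; now {d, e}.
Read '1': d→{d, e}, e→{d, f}; now {d, e, f}.
Read '2': d→{e, g}, e→{d}, f→{g}; now {d, e, g}.
Read '1': d→{d, e}, e→{d, f}, g→{e, f}; now {d, e, f}.
Read '1': d→{d, e}, e→{d, f}, f→{d, e, g}; now {d, e, f, g}.
Read '0': d→{e, g}, e→{g}, f→∅, g→{e, g}; now {e, g}.

{e, g}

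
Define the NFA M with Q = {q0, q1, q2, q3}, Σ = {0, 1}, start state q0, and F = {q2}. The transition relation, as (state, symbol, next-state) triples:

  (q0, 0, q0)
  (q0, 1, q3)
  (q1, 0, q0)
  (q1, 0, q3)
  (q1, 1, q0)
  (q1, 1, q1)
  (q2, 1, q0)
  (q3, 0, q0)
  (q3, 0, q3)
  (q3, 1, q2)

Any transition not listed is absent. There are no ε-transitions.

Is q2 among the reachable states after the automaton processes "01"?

No

Start in {q0}.
Read '0': q0→{q0}; now {q0}.
Read '1': q0→{q3}; now {q3}.
State q2 is not in {q3}.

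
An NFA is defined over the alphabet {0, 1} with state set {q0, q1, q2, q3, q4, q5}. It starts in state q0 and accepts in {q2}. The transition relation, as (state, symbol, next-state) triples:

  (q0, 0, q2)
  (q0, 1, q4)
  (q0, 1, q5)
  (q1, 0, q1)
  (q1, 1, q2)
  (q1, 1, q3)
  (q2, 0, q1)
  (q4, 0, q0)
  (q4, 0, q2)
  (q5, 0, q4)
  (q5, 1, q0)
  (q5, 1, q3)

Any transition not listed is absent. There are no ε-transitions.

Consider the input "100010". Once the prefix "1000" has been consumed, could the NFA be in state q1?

Start in {q0}.
Read '1': q0→{q4, q5}; now {q4, q5}.
Read '0': q4→{q0, q2}, q5→{q4}; now {q0, q2, q4}.
Read '0': q0→{q2}, q2→{q1}, q4→{q0, q2}; now {q0, q1, q2}.
Read '0': q0→{q2}, q1→{q1}, q2→{q1}; now {q1, q2}.
State q1 is in {q1, q2}.

Yes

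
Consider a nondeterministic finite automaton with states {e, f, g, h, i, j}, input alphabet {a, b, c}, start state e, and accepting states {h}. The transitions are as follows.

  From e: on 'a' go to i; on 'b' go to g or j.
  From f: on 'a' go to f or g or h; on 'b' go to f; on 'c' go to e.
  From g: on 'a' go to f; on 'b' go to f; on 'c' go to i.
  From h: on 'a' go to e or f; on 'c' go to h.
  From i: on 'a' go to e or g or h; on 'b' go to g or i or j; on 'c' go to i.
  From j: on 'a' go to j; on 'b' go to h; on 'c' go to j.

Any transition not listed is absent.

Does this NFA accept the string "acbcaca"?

Start in {e}.
Read 'a': e→{i}; now {i}.
Read 'c': i→{i}; now {i}.
Read 'b': i→{g, i, j}; now {g, i, j}.
Read 'c': g→{i}, i→{i}, j→{j}; now {i, j}.
Read 'a': i→{e, g, h}, j→{j}; now {e, g, h, j}.
Read 'c': e→∅, g→{i}, h→{h}, j→{j}; now {h, i, j}.
Read 'a': h→{e, f}, i→{e, g, h}, j→{j}; now {e, f, g, h, j}.
The final set {e, f, g, h, j} contains the accepting state h.

Yes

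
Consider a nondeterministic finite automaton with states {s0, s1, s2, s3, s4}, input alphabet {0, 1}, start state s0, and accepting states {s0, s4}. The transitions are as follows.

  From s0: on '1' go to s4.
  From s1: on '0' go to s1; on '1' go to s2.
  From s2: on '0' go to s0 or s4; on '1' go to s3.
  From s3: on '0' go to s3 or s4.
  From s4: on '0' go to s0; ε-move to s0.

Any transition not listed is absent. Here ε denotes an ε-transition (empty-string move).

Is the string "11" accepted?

Yes

Start in {s0}.
Read '1': s0→{s4}; union {s4}; ε-closure = {s0, s4}.
Read '1': s0→{s4}, s4→∅; union {s4}; ε-closure = {s0, s4}.
The final set {s0, s4} contains the accepting states s0, s4.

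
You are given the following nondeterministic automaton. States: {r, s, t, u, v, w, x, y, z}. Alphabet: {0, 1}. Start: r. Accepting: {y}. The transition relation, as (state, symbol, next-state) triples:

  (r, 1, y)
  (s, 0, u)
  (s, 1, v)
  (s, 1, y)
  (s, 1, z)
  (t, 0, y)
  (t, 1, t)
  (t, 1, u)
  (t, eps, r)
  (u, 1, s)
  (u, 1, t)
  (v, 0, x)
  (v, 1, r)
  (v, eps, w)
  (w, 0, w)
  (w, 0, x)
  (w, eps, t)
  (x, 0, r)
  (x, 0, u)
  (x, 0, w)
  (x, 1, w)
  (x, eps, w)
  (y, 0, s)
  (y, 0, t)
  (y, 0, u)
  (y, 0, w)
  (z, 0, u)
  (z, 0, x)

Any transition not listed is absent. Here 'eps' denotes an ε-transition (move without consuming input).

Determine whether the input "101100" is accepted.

Start in {r}.
Read '1': r→{y}; now {y}.
Read '0': y→{s, t, u, w}; union {s, t, u, w}; ε-closure = {r, s, t, u, w}.
Read '1': r→{y}, s→{v, y, z}, t→{t, u}, u→{s, t}, w→∅; union {s, t, u, v, y, z}; ε-closure = {r, s, t, u, v, w, y, z}.
Read '1': r→{y}, s→{v, y, z}, t→{t, u}, u→{s, t}, v→{r}, w→∅, y→∅, z→∅; union {r, s, t, u, v, y, z}; ε-closure = {r, s, t, u, v, w, y, z}.
Read '0': r→∅, s→{u}, t→{y}, u→∅, v→{x}, w→{w, x}, y→{s, t, u, w}, z→{u, x}; union {s, t, u, w, x, y}; ε-closure = {r, s, t, u, w, x, y}.
Read '0': r→∅, s→{u}, t→{y}, u→∅, w→{w, x}, x→{r, u, w}, y→{s, t, u, w}; now {r, s, t, u, w, x, y}.
The final set {r, s, t, u, w, x, y} contains the accepting state y.

Yes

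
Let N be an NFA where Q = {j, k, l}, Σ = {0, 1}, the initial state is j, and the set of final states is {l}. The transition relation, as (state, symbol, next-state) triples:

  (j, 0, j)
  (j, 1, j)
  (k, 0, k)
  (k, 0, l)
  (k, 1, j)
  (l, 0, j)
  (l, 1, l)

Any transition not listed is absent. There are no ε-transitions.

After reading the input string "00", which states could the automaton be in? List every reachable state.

{j}

Start in {j}.
Read '0': {j} → {j}.
Read '0': {j} → {j}.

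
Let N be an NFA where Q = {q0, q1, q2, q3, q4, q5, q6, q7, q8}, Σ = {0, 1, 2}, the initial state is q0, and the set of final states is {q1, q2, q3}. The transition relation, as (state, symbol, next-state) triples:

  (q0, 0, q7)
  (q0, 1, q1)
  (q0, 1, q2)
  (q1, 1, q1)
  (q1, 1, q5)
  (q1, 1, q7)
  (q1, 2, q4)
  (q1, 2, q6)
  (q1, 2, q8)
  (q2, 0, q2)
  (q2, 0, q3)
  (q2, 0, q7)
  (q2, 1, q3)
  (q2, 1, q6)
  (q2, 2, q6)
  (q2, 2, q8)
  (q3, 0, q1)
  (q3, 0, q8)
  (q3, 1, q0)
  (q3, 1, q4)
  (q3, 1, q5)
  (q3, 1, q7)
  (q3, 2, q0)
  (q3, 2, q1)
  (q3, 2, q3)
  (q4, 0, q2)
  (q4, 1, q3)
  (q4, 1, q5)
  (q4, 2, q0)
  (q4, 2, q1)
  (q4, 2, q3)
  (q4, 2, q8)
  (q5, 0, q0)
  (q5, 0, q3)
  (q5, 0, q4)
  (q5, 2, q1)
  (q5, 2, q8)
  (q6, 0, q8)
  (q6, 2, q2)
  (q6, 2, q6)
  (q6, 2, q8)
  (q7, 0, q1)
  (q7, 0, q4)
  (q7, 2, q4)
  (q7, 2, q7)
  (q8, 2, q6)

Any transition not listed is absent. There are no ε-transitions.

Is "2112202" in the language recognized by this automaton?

Start in {q0}.
Read '2': q0→∅; now ∅.
The set is empty and remains empty for the remaining 6 symbols.
The final set ∅ contains no accepting state.

No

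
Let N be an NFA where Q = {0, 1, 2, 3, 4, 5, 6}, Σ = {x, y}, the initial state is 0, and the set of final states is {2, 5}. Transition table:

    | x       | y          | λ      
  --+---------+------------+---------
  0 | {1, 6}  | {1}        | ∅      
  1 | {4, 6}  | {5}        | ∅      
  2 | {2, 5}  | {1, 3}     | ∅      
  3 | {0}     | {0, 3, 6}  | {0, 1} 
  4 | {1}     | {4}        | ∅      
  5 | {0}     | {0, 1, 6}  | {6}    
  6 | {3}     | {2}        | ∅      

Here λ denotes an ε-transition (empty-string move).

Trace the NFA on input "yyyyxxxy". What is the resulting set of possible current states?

Start in {0}.
Read 'y': {0} → {1}.
Read 'y': {1} → {5, 6}.
Read 'y': {5, 6} → {0, 1, 2, 6}.
Read 'y': {0, 1, 2, 6} → {0, 1, 2, 3, 5, 6}.
Read 'x': {0, 1, 2, 3, 5, 6} → {0, 1, 2, 3, 4, 5, 6}.
Read 'x': {0, 1, 2, 3, 4, 5, 6} → {0, 1, 2, 3, 4, 5, 6}.
Read 'x': {0, 1, 2, 3, 4, 5, 6} → {0, 1, 2, 3, 4, 5, 6}.
Read 'y': {0, 1, 2, 3, 4, 5, 6} → {0, 1, 2, 3, 4, 5, 6}.

{0, 1, 2, 3, 4, 5, 6}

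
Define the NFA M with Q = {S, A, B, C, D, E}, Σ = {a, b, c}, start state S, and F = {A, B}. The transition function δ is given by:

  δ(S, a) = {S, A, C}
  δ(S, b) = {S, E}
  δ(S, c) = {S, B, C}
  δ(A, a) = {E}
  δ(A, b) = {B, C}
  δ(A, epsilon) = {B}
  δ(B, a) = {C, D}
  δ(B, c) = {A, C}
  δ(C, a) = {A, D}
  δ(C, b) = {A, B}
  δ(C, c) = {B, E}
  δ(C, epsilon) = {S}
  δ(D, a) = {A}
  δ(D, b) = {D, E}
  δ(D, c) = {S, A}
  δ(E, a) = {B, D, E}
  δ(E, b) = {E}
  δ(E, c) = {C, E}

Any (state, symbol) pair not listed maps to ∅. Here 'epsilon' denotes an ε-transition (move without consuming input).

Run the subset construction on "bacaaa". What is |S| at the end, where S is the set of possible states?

Start in {S}.
Read 'b': {S} → {S, E}.
Read 'a': {S, E} → {S, A, B, C, D, E}.
Read 'c': {S, A, B, C, D, E} → {S, A, B, C, E}.
Read 'a': {S, A, B, C, E} → {S, A, B, C, D, E}.
Read 'a': {S, A, B, C, D, E} → {S, A, B, C, D, E}.
Read 'a': {S, A, B, C, D, E} → {S, A, B, C, D, E}.
That set has 6 states.

6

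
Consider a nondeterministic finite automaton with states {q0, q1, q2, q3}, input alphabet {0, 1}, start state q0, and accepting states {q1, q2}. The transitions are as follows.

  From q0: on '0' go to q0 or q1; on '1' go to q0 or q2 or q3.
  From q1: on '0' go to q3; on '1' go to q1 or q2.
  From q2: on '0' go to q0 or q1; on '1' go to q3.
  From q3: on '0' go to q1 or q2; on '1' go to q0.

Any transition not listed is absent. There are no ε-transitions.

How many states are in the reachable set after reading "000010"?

Start in {q0}.
Read '0': q0→{q0, q1}; now {q0, q1}.
Read '0': q0→{q0, q1}, q1→{q3}; now {q0, q1, q3}.
Read '0': q0→{q0, q1}, q1→{q3}, q3→{q1, q2}; now {q0, q1, q2, q3}.
Read '0': q0→{q0, q1}, q1→{q3}, q2→{q0, q1}, q3→{q1, q2}; now {q0, q1, q2, q3}.
Read '1': q0→{q0, q2, q3}, q1→{q1, q2}, q2→{q3}, q3→{q0}; now {q0, q1, q2, q3}.
Read '0': q0→{q0, q1}, q1→{q3}, q2→{q0, q1}, q3→{q1, q2}; now {q0, q1, q2, q3}.
That set has 4 states.

4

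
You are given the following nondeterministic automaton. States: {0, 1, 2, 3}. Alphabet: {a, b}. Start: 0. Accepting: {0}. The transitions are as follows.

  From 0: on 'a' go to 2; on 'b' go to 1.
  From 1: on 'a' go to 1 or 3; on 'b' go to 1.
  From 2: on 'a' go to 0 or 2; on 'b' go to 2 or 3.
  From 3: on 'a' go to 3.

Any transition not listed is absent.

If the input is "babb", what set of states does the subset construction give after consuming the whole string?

{1}

Start in {0}.
Read 'b': 0→{1}; now {1}.
Read 'a': 1→{1, 3}; now {1, 3}.
Read 'b': 1→{1}, 3→∅; now {1}.
Read 'b': 1→{1}; now {1}.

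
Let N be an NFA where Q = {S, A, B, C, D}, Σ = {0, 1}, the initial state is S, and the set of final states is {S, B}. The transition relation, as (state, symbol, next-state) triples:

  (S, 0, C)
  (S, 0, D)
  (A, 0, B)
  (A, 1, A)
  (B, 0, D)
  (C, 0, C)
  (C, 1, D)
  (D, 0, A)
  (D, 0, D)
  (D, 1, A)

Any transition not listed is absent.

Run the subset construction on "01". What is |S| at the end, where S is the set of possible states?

Start in {S}.
Read '0': S→{C, D}; now {C, D}.
Read '1': C→{D}, D→{A}; now {A, D}.
That set has 2 states.

2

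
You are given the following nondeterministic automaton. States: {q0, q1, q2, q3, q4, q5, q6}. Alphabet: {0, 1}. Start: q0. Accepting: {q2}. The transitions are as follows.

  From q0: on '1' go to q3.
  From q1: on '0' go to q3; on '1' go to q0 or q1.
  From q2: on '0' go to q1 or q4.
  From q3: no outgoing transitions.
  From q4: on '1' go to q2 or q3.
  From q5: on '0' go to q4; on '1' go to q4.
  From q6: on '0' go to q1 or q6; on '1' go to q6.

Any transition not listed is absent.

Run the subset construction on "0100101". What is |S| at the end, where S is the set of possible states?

0

Start in {q0}.
Read '0': q0→∅; now ∅.
The set is empty and remains empty for the remaining 6 symbols.
That set has 0 states.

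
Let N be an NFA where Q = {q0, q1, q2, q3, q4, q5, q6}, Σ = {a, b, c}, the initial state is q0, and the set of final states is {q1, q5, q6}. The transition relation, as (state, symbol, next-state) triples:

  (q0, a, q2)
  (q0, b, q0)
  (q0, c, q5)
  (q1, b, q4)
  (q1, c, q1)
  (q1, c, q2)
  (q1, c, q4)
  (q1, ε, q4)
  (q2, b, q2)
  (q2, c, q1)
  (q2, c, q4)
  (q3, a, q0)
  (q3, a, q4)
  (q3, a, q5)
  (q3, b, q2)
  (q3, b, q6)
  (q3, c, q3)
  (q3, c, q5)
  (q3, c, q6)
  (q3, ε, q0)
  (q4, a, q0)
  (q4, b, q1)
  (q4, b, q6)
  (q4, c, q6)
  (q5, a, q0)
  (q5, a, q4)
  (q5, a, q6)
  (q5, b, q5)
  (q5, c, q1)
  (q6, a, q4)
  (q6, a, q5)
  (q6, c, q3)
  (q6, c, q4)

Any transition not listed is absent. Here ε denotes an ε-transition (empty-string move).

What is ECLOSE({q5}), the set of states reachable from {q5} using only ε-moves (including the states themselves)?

Begin with {q5}.
No ε-moves leave this set, so the closure equals the set itself.

{q5}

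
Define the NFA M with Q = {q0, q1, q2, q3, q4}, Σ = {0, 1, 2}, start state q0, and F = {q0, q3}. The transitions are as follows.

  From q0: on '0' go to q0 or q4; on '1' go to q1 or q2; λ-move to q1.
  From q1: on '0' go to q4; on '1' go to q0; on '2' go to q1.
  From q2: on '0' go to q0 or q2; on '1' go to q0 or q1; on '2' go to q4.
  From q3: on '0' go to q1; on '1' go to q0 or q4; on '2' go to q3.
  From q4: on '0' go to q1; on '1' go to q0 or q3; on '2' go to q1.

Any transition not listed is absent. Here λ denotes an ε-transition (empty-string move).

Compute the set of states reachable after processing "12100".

{q0, q1, q4}

Start: ε-closure({q0}) = {q0, q1}.
Read '1': q0→{q1, q2}, q1→{q0}; now {q0, q1, q2}.
Read '2': q0→∅, q1→{q1}, q2→{q4}; now {q1, q4}.
Read '1': q1→{q0}, q4→{q0, q3}; union {q0, q3}; ε-closure = {q0, q1, q3}.
Read '0': q0→{q0, q4}, q1→{q4}, q3→{q1}; now {q0, q1, q4}.
Read '0': q0→{q0, q4}, q1→{q4}, q4→{q1}; now {q0, q1, q4}.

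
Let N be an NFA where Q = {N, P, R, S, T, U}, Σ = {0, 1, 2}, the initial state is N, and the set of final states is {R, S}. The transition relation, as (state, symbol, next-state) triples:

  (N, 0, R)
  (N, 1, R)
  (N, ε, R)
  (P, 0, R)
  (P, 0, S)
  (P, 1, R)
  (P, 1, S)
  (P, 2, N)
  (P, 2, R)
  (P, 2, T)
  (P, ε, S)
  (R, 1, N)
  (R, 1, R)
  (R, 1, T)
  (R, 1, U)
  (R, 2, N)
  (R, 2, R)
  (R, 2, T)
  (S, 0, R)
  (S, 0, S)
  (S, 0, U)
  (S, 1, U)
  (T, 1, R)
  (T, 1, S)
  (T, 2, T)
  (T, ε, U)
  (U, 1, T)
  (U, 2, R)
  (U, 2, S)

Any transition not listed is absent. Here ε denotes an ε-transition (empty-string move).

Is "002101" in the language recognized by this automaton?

No

Start: ε-closure({N}) = {N, R}.
Read '0': {N, R} → {R}.
Read '0': {R} → ∅.
The set is empty and remains empty for the remaining 4 symbols.
The final set ∅ contains no accepting state.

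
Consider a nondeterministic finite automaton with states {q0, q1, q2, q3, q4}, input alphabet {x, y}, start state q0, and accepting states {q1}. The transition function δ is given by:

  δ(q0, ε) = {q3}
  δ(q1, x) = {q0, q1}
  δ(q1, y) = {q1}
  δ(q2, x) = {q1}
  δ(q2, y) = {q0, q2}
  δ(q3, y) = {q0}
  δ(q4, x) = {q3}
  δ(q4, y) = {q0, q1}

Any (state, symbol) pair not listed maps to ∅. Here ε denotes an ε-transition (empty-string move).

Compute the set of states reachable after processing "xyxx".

∅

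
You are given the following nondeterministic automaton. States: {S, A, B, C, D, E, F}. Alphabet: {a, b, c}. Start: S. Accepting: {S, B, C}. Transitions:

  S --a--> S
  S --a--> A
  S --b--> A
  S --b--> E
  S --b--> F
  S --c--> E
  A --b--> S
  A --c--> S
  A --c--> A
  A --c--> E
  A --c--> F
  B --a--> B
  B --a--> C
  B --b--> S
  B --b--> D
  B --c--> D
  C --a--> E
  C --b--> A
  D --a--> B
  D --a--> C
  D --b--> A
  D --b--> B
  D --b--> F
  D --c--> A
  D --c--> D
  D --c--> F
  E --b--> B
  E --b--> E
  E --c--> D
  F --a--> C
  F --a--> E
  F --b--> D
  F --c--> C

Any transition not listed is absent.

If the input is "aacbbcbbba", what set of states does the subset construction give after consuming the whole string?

{S, A, B, C, E}

Start in {S}.
Read 'a': {S} → {S, A}.
Read 'a': {S, A} → {S, A}.
Read 'c': {S, A} → {S, A, E, F}.
Read 'b': {S, A, E, F} → {S, A, B, D, E, F}.
Read 'b': {S, A, B, D, E, F} → {S, A, B, D, E, F}.
Read 'c': {S, A, B, D, E, F} → {S, A, C, D, E, F}.
Read 'b': {S, A, C, D, E, F} → {S, A, B, D, E, F}.
Read 'b': {S, A, B, D, E, F} → {S, A, B, D, E, F}.
Read 'b': {S, A, B, D, E, F} → {S, A, B, D, E, F}.
Read 'a': {S, A, B, D, E, F} → {S, A, B, C, E}.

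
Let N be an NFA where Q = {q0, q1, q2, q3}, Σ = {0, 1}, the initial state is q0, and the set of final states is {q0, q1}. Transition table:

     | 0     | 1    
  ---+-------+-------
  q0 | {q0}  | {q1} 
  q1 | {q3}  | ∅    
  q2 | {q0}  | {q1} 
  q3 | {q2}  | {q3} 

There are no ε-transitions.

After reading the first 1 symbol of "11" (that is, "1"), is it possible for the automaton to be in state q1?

Start in {q0}.
Read '1': {q0} → {q1}.
State q1 is in {q1}.

Yes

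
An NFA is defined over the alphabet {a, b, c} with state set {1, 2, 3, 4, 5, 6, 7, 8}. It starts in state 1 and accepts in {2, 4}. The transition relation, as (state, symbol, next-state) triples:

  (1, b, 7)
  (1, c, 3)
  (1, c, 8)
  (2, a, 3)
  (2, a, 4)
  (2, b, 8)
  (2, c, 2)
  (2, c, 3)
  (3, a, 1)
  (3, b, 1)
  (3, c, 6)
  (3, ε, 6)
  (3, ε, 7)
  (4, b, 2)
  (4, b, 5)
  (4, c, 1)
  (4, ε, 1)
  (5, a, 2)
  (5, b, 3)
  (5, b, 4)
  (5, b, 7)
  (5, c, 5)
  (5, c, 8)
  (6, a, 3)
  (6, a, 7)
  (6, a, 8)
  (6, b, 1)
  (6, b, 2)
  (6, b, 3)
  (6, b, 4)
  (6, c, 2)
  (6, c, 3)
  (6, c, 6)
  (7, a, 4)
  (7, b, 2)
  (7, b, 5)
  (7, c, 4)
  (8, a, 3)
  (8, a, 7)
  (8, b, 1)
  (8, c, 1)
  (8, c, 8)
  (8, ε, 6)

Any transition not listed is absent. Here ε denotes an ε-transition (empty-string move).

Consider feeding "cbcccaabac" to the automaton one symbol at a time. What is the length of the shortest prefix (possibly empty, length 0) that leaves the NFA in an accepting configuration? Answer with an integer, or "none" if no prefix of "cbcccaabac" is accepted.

Start in {1}.
Read 'c': 1→{3, 8}; union {3, 8}; ε-closure = {3, 6, 7, 8}.
Read 'b': 3→{1}, 6→{1, 2, 3, 4}, 7→{2, 5}, 8→{1}; union {1, 2, 3, 4, 5}; ε-closure = {1, 2, 3, 4, 5, 6, 7}.
None of the earlier sets intersect F, but {1, 2, 3, 4, 5, 6, 7} does.

2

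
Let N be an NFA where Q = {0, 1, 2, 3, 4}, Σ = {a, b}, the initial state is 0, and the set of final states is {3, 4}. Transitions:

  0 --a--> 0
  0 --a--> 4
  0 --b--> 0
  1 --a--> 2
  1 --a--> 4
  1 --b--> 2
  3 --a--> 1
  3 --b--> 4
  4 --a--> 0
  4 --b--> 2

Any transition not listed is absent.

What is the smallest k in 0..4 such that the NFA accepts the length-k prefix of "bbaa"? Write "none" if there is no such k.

Start in {0}.
Read 'b': {0} → {0}.
Read 'b': {0} → {0}.
Read 'a': {0} → {0, 4}.
None of the earlier sets intersect F, but {0, 4} does.

3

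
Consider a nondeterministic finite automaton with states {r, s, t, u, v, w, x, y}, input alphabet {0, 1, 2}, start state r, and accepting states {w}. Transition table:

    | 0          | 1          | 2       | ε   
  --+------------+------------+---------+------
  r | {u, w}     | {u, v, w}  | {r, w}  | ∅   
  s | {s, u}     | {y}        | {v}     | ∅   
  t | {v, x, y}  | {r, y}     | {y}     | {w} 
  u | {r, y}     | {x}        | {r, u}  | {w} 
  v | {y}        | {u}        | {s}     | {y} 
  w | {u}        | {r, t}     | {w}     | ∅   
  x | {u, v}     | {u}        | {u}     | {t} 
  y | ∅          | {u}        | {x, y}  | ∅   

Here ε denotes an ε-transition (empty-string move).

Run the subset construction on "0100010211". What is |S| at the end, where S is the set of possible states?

Start in {r}.
Read '0': r→{u, w}; now {u, w}.
Read '1': u→{x}, w→{r, t}; union {r, t, x}; ε-closure = {r, t, w, x}.
Read '0': r→{u, w}, t→{v, x, y}, w→{u}, x→{u, v}; union {u, v, w, x, y}; ε-closure = {t, u, v, w, x, y}.
Read '0': t→{v, x, y}, u→{r, y}, v→{y}, w→{u}, x→{u, v}, y→∅; union {r, u, v, x, y}; ε-closure = {r, t, u, v, w, x, y}.
Read '0': r→{u, w}, t→{v, x, y}, u→{r, y}, v→{y}, w→{u}, x→{u, v}, y→∅; union {r, u, v, w, x, y}; ε-closure = {r, t, u, v, w, x, y}.
Read '1': r→{u, v, w}, t→{r, y}, u→{x}, v→{u}, w→{r, t}, x→{u}, y→{u}; now {r, t, u, v, w, x, y}.
Read '0': r→{u, w}, t→{v, x, y}, u→{r, y}, v→{y}, w→{u}, x→{u, v}, y→∅; union {r, u, v, w, x, y}; ε-closure = {r, t, u, v, w, x, y}.
Read '2': r→{r, w}, t→{y}, u→{r, u}, v→{s}, w→{w}, x→{u}, y→{x, y}; union {r, s, u, w, x, y}; ε-closure = {r, s, t, u, w, x, y}.
Read '1': r→{u, v, w}, s→{y}, t→{r, y}, u→{x}, w→{r, t}, x→{u}, y→{u}; now {r, t, u, v, w, x, y}.
Read '1': r→{u, v, w}, t→{r, y}, u→{x}, v→{u}, w→{r, t}, x→{u}, y→{u}; now {r, t, u, v, w, x, y}.
That set has 7 states.

7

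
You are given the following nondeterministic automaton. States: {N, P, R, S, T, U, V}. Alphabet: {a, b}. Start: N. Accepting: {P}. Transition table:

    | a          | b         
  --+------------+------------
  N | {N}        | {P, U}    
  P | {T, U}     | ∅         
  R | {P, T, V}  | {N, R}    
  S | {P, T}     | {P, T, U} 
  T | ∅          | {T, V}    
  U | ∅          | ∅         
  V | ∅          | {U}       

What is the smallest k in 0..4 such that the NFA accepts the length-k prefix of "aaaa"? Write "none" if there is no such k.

none

Start in {N}.
Read 'a': N→{N}; now {N}.
Read 'a': N→{N}; now {N}.
Read 'a': N→{N}; now {N}.
Read 'a': N→{N}; now {N}.
No reachable set along the way intersects F.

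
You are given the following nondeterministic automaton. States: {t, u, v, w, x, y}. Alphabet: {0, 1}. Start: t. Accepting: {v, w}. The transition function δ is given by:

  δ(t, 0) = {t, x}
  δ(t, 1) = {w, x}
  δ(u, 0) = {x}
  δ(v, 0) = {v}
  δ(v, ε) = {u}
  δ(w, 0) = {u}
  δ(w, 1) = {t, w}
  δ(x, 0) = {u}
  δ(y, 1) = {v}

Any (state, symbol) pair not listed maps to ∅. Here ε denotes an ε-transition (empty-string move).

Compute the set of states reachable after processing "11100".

Start in {t}.
Read '1': t→{w, x}; now {w, x}.
Read '1': w→{t, w}, x→∅; now {t, w}.
Read '1': t→{w, x}, w→{t, w}; now {t, w, x}.
Read '0': t→{t, x}, w→{u}, x→{u}; now {t, u, x}.
Read '0': t→{t, x}, u→{x}, x→{u}; now {t, u, x}.

{t, u, x}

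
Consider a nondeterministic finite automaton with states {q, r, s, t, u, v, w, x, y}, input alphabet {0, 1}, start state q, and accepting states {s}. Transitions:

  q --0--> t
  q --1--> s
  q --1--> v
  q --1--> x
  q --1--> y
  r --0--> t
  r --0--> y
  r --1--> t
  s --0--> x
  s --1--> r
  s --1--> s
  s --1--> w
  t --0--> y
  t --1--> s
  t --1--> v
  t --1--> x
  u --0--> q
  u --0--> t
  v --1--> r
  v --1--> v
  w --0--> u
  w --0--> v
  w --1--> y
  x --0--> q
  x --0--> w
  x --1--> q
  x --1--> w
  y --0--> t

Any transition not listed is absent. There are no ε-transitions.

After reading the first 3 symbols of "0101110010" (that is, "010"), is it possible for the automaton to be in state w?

Yes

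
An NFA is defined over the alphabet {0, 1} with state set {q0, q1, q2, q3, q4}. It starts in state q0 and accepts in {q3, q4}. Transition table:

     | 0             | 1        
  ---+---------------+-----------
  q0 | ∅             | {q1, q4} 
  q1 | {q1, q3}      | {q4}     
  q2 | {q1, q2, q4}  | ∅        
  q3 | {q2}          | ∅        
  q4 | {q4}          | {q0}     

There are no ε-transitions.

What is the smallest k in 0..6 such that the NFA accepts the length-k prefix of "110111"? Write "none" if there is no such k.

1

Start in {q0}.
Read '1': q0→{q1, q4}; now {q1, q4}.
None of the earlier sets intersect F, but {q1, q4} does.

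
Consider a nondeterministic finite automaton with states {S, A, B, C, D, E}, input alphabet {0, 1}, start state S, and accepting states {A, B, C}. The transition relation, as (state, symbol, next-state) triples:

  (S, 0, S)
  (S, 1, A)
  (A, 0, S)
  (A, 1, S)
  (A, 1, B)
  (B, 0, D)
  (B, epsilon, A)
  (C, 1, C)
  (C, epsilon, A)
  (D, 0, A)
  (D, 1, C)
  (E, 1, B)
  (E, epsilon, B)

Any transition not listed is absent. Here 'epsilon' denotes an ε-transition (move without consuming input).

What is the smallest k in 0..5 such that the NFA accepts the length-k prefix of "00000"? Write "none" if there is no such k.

none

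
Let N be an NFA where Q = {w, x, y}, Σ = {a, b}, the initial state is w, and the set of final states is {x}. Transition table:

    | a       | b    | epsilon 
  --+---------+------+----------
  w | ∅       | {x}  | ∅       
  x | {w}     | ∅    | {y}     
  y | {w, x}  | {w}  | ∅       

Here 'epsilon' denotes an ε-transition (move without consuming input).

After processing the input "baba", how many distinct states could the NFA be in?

Start in {w}.
Read 'b': w→{x}; union {x}; ε-closure = {x, y}.
Read 'a': x→{w}, y→{w, x}; union {w, x}; ε-closure = {w, x, y}.
Read 'b': w→{x}, x→∅, y→{w}; union {w, x}; ε-closure = {w, x, y}.
Read 'a': w→∅, x→{w}, y→{w, x}; union {w, x}; ε-closure = {w, x, y}.
That set has 3 states.

3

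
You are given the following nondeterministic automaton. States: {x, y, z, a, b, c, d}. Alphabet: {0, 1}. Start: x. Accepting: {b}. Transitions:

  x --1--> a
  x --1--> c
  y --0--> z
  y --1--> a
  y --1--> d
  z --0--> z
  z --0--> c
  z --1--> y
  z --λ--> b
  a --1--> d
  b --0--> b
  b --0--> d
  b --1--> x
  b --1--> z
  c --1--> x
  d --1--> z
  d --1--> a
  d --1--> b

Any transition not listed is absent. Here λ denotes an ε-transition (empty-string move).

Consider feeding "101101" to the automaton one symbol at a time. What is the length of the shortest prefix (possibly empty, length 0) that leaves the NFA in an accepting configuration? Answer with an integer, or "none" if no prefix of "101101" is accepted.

none

Start in {x}.
Read '1': x→{a, c}; now {a, c}.
Read '0': a→∅, c→∅; now ∅.
The set is empty and remains empty for the remaining 4 symbols.
No reachable set along the way intersects F.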